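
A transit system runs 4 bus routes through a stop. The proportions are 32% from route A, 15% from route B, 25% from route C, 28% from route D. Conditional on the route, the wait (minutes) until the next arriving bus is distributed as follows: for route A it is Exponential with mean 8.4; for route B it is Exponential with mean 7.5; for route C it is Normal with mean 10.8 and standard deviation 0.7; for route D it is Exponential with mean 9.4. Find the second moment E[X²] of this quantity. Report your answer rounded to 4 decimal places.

140.7975

For each component E[X²] = Var + (mean)², giving A: 141.12; B: 112.5; C: 117.13; D: 176.72.
Overall E[X²] = 0.32·141.12 + 0.15·112.5 + 0.25·117.13 + 0.28·176.72 = 140.798.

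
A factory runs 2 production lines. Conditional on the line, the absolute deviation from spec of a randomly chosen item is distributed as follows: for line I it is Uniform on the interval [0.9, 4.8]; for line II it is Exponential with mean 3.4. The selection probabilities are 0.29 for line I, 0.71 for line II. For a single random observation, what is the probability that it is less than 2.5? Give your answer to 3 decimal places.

Conditional on each line, P(X < 2.5): I: 0.410256; II: 0.520636.
By total probability, P(X < 2.5) = 0.29·0.410256 + 0.71·0.520636 = 0.488626.

0.489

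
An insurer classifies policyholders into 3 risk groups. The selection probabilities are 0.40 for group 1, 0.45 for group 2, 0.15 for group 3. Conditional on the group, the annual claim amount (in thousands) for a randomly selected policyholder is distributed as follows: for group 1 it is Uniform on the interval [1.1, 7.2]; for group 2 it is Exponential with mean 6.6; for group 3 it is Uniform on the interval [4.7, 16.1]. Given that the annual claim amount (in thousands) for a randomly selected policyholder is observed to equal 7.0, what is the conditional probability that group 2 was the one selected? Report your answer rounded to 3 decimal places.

0.231

Likelihoods f(7.0 | ·): 1: 0.163934; 2: 0.0524615; 3: 0.0877193.
Posterior ∝ prior × likelihood. Numerator for 2: 0.45·0.0524615 = 0.0236077.
Normalizing constant: 0.4·0.163934 + 0.45·0.0524615 + 0.15·0.0877193 = 0.102339.
P(2 | observation) = 0.0236077 / 0.102339 = 0.23068.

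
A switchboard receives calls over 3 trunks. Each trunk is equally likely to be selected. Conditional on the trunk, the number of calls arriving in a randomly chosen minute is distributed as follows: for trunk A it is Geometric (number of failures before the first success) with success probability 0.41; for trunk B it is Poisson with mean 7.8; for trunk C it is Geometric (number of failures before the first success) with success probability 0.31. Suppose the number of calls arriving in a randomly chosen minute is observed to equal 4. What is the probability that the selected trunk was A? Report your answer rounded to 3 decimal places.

Likelihoods P(X=4 | ·): A: 0.0496812; B: 0.0631932; C: 0.0702681.
Posterior ∝ prior × likelihood. Numerator for A: 0.333333·0.0496812 = 0.0165604.
Normalizing constant: 0.333333·0.0496812 + 0.333333·0.0631932 + 0.333333·0.0702681 = 0.0610475.
P(A | observation) = 0.0165604 / 0.0610475 = 0.271271.

0.271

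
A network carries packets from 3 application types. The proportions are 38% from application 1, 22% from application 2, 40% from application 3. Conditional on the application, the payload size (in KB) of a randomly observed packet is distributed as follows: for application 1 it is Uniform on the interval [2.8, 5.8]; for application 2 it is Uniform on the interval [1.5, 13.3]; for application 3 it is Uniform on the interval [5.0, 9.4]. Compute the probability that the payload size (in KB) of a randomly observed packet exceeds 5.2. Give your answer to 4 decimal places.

Conditional on each application, P(X > 5.2): 1: 0.2; 2: 0.686441; 3: 0.954545.
By total probability, P(X > 5.2) = 0.38·0.2 + 0.22·0.686441 + 0.4·0.954545 = 0.608835.

0.6088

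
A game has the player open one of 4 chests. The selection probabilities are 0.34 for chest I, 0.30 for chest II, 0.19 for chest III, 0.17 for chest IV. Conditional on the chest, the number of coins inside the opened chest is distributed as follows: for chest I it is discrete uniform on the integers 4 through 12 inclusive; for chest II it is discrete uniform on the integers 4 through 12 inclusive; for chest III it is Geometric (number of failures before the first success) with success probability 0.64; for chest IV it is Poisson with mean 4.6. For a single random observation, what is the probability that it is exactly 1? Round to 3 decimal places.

0.052

Conditional on each chest, P(X = 1): I: 0; II: 0; III: 0.2304; IV: 0.0462384.
By total probability, P(X = 1) = 0.34·0 + 0.3·0 + 0.19·0.2304 + 0.17·0.0462384 = 0.0516365.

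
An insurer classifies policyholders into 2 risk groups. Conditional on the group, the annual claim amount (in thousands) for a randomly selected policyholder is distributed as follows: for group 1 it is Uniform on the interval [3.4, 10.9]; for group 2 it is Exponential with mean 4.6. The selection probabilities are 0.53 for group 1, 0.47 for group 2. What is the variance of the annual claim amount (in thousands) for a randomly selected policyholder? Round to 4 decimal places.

Per component, 1: μ=7.15, E[X²]=55.81; 2: μ=4.6, E[X²]=42.32.
E[X] = 0.53·7.15 + 0.47·4.6 = 5.9515.
E[X²] = 0.53·55.81 + 0.47·42.32 = 49.4697.
Var(X) = E[X²] − (E[X])² = 49.4697 − 35.4204 = 14.0493.

14.0493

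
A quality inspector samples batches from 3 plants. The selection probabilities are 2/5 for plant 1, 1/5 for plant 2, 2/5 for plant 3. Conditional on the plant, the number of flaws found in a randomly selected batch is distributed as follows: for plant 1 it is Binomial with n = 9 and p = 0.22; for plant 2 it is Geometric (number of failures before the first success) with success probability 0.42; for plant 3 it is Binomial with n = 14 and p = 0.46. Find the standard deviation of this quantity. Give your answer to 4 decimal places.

2.8152

Per component, 1: μ=1.98, E[X²]=5.4648; 2: μ=1.38095, E[X²]=5.19501; 3: μ=6.44, E[X²]=44.9512.
E[X] = 0.4·1.98 + 0.2·1.38095 + 0.4·6.44 = 3.64419.
E[X²] = 0.4·5.4648 + 0.2·5.19501 + 0.4·44.9512 = 21.2054.
Var(X) = E[X²] − (E[X])² = 21.2054 − 13.2801 = 7.92528.
SD(X) = √7.92528 = 2.81519.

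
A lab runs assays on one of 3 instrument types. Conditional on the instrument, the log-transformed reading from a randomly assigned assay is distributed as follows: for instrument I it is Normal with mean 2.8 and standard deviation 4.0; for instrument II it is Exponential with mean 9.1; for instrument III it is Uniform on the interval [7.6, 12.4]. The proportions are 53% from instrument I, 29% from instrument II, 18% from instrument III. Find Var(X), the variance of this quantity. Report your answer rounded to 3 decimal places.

Per component, I: μ=2.8, E[X²]=23.84; II: μ=9.1, E[X²]=165.62; III: μ=10, E[X²]=101.92.
E[X] = 0.53·2.8 + 0.29·9.1 + 0.18·10 = 5.923.
E[X²] = 0.53·23.84 + 0.29·165.62 + 0.18·101.92 = 79.0106.
Var(X) = E[X²] − (E[X])² = 79.0106 − 35.0819 = 43.9287.

43.929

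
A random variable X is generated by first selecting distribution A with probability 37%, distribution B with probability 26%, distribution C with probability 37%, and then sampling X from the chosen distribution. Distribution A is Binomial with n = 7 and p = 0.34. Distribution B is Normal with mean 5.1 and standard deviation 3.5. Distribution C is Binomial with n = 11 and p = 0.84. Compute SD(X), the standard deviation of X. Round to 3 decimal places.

Per component, A: μ=2.38, E[X²]=7.2352; B: μ=5.1, E[X²]=38.26; C: μ=9.24, E[X²]=86.856.
E[X] = 0.37·2.38 + 0.26·5.1 + 0.37·9.24 = 5.6254.
E[X²] = 0.37·7.2352 + 0.26·38.26 + 0.37·86.856 = 44.7613.
Var(X) = E[X²] − (E[X])² = 44.7613 − 31.6451 = 13.1162.
SD(X) = √13.1162 = 3.62163.

3.622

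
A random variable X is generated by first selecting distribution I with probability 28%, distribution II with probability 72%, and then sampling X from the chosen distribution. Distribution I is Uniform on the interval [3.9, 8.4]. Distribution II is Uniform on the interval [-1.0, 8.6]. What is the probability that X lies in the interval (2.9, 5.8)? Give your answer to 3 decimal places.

0.336

Conditional on each component, P(2.9 < X < 5.8): I: 0.422222; II: 0.302083.
By total probability, P(2.9 < X < 5.8) = 0.28·0.422222 + 0.72·0.302083 = 0.335722.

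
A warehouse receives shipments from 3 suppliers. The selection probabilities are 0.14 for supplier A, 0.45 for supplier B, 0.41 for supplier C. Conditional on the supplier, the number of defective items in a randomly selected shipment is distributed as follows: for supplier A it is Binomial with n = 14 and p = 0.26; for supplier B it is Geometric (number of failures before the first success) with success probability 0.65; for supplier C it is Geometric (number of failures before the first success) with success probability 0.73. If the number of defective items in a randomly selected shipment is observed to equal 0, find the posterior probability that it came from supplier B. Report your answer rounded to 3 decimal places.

0.493

Likelihoods P(X=0 | ·): A: 0.0147654; B: 0.65; C: 0.73.
Posterior ∝ prior × likelihood. Numerator for B: 0.45·0.65 = 0.2925.
Normalizing constant: 0.14·0.0147654 + 0.45·0.65 + 0.41·0.73 = 0.593867.
P(B | observation) = 0.2925 / 0.593867 = 0.492534.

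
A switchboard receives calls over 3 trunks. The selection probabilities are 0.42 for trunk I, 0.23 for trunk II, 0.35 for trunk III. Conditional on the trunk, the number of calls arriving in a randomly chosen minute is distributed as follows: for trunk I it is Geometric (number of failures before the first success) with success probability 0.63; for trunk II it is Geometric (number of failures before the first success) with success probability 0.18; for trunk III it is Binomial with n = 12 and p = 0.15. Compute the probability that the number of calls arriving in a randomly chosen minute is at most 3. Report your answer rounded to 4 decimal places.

Conditional on each trunk, P(X ≤ 3): I: 0.981258; II: 0.547878; III: 0.907794.
By total probability, P(X ≤ 3) = 0.42·0.981258 + 0.23·0.547878 + 0.35·0.907794 = 0.855868.

0.8559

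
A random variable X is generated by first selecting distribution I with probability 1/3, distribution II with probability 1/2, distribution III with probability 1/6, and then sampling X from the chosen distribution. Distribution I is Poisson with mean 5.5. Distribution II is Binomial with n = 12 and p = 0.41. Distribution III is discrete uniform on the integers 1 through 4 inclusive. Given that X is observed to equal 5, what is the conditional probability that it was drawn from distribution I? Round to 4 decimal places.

Likelihoods P(X=5 | ·): I: 0.171401; II: 0.228354; III: 0.
Posterior ∝ prior × likelihood. Numerator for I: 0.333333·0.171401 = 0.0571336.
Normalizing constant: 0.333333·0.171401 + 0.5·0.228354 + 0.166667·0 = 0.171311.
P(I | observation) = 0.0571336 / 0.171311 = 0.333509.

0.3335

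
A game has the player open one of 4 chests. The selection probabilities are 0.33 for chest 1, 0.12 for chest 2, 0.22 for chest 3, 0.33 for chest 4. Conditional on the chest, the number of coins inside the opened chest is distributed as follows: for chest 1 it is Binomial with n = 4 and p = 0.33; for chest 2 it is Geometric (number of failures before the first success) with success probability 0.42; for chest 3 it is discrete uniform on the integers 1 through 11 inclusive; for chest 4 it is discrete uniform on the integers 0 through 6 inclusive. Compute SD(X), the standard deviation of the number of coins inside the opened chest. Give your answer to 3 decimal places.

Per component, 1: μ=1.32, E[X²]=2.6268; 2: μ=1.38095, E[X²]=5.19501; 3: μ=6, E[X²]=46; 4: μ=3, E[X²]=13.
E[X] = 0.33·1.32 + 0.12·1.38095 + 0.22·6 + 0.33·3 = 2.91131.
E[X²] = 0.33·2.6268 + 0.12·5.19501 + 0.22·46 + 0.33·13 = 15.9002.
Var(X) = E[X²] − (E[X])² = 15.9002 − 8.47575 = 7.42449.
SD(X) = √7.42449 = 2.72479.

2.725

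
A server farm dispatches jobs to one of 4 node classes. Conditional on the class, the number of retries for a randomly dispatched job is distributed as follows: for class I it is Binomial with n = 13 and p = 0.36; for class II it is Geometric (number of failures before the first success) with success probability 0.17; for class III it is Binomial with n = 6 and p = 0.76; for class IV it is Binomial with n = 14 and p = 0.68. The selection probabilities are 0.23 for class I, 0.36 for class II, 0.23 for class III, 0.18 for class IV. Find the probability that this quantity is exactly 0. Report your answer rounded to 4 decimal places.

0.0619

Conditional on each class, P(X = 0): I: 0.00302231; II: 0.17; III: 0.000191103; IV: 1.18059e-07.
By total probability, P(X = 0) = 0.23·0.00302231 + 0.36·0.17 + 0.23·0.000191103 + 0.18·1.18059e-07 = 0.0619391.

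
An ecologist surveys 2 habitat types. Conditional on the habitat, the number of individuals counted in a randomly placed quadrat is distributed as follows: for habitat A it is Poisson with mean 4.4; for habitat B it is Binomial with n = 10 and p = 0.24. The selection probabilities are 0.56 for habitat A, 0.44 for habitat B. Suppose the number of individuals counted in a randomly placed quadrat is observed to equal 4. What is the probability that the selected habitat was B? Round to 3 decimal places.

Likelihoods P(X=4 | ·): A: 0.191736; B: 0.13426.
Posterior ∝ prior × likelihood. Numerator for B: 0.44·0.13426 = 0.0590743.
Normalizing constant: 0.56·0.191736 + 0.44·0.13426 = 0.166446.
P(B | observation) = 0.0590743 / 0.166446 = 0.354915.

0.355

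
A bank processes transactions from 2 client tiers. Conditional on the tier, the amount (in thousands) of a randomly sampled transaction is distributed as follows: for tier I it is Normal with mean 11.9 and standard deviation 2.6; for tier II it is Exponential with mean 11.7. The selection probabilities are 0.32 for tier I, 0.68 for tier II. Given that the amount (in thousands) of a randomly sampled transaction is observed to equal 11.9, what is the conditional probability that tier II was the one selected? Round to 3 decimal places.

Likelihoods f(11.9 | ·): I: 0.153439; II: 0.0309098.
Posterior ∝ prior × likelihood. Numerator for II: 0.68·0.0309098 = 0.0210186.
Normalizing constant: 0.32·0.153439 + 0.68·0.0309098 = 0.0701192.
P(II | observation) = 0.0210186 / 0.0701192 = 0.299756.

0.300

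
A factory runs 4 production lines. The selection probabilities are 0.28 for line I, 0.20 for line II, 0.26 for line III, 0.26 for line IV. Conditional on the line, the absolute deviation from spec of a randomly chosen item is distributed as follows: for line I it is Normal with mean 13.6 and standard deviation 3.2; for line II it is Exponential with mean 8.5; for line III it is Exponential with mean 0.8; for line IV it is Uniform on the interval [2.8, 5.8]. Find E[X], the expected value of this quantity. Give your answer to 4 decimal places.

6.8340

Component means — I: 13.6; II: 8.5; III: 0.8; IV: 4.3.
E[X] = 0.28·13.6 + 0.2·8.5 + 0.26·0.8 + 0.26·4.3 = 6.834.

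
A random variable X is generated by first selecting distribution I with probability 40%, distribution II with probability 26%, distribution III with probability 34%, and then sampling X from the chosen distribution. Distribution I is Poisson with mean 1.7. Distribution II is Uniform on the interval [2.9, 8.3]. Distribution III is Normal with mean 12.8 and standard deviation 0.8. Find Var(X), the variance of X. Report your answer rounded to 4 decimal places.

Per component, I: μ=1.7, E[X²]=4.59; II: μ=5.6, E[X²]=33.79; III: μ=12.8, E[X²]=164.48.
E[X] = 0.4·1.7 + 0.26·5.6 + 0.34·12.8 = 6.488.
E[X²] = 0.4·4.59 + 0.26·33.79 + 0.34·164.48 = 66.5446.
Var(X) = E[X²] − (E[X])² = 66.5446 − 42.0941 = 24.4505.

24.4505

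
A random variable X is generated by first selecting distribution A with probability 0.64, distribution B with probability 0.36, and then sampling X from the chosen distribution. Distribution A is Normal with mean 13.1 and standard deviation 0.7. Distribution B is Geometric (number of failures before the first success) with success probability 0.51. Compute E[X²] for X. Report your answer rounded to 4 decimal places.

For each component E[X²] = Var + (mean)², giving A: 172.1; B: 2.807.
Overall E[X²] = 0.64·172.1 + 0.36·2.807 = 111.155.

111.1545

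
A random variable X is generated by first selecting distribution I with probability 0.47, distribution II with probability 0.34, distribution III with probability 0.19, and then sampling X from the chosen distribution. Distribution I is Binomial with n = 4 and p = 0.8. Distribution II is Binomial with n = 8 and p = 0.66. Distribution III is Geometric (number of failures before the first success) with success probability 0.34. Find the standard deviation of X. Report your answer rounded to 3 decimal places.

Per component, I: μ=3.2, E[X²]=10.88; II: μ=5.28, E[X²]=29.6736; III: μ=1.94118, E[X²]=9.47751.
E[X] = 0.47·3.2 + 0.34·5.28 + 0.19·1.94118 = 3.66802.
E[X²] = 0.47·10.88 + 0.34·29.6736 + 0.19·9.47751 = 17.0034.
Var(X) = E[X²] − (E[X])² = 17.0034 − 13.4544 = 3.54895.
SD(X) = √3.54895 = 1.88387.

1.884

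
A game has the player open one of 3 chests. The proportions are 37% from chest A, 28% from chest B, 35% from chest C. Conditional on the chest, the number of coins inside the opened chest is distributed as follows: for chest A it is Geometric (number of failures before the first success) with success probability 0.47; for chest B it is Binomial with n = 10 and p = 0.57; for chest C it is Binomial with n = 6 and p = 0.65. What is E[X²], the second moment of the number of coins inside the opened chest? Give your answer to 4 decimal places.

16.9430

For each component E[X²] = Var + (mean)², giving A: 3.67089; B: 34.941; C: 16.575.
Overall E[X²] = 0.37·3.67089 + 0.28·34.941 + 0.35·16.575 = 16.943.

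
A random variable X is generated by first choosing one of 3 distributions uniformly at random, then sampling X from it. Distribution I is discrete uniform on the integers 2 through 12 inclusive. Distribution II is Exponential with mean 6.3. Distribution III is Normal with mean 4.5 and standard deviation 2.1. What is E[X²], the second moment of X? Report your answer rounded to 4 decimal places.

54.3467

For each component E[X²] = Var + (mean)², giving I: 59; II: 79.38; III: 24.66.
Overall E[X²] = 0.333333·59 + 0.333333·79.38 + 0.333333·24.66 = 54.3467.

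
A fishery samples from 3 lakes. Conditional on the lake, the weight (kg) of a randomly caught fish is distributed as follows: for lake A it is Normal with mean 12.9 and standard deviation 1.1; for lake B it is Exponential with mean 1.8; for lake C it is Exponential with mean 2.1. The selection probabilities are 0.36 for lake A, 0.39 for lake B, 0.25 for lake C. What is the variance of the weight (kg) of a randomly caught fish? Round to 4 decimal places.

Per component, A: μ=12.9, E[X²]=167.62; B: μ=1.8, E[X²]=6.48; C: μ=2.1, E[X²]=8.82.
E[X] = 0.36·12.9 + 0.39·1.8 + 0.25·2.1 = 5.871.
E[X²] = 0.36·167.62 + 0.39·6.48 + 0.25·8.82 = 65.0754.
Var(X) = E[X²] − (E[X])² = 65.0754 − 34.4686 = 30.6068.

30.6068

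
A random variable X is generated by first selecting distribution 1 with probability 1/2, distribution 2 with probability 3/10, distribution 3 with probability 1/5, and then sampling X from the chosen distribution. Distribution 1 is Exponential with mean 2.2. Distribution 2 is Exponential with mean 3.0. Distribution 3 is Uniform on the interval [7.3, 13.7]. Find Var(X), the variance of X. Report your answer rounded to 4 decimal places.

16.1627

Per component, 1: μ=2.2, E[X²]=9.68; 2: μ=3, E[X²]=18; 3: μ=10.5, E[X²]=113.663.
E[X] = 0.5·2.2 + 0.3·3 + 0.2·10.5 = 4.1.
E[X²] = 0.5·9.68 + 0.3·18 + 0.2·113.663 = 32.9727.
Var(X) = E[X²] − (E[X])² = 32.9727 − 16.81 = 16.1627.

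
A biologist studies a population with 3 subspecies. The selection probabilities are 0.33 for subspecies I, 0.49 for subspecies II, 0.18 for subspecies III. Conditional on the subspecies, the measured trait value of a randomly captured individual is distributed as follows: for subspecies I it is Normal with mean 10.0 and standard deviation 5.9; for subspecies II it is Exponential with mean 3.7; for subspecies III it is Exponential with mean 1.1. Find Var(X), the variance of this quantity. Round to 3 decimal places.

30.132

Per component, I: μ=10, E[X²]=134.81; II: μ=3.7, E[X²]=27.38; III: μ=1.1, E[X²]=2.42.
E[X] = 0.33·10 + 0.49·3.7 + 0.18·1.1 = 5.311.
E[X²] = 0.33·134.81 + 0.49·27.38 + 0.18·2.42 = 58.3391.
Var(X) = E[X²] − (E[X])² = 58.3391 − 28.2067 = 30.1324.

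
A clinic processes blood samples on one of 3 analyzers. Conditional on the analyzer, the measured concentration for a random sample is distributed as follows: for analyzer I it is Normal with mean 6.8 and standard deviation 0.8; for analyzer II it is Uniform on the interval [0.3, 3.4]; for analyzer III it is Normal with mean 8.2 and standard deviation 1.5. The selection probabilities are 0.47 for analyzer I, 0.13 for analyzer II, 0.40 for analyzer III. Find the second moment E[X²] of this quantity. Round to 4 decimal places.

50.3786

For each component E[X²] = Var + (mean)², giving I: 46.88; II: 4.22333; III: 69.49.
Overall E[X²] = 0.47·46.88 + 0.13·4.22333 + 0.4·69.49 = 50.3786.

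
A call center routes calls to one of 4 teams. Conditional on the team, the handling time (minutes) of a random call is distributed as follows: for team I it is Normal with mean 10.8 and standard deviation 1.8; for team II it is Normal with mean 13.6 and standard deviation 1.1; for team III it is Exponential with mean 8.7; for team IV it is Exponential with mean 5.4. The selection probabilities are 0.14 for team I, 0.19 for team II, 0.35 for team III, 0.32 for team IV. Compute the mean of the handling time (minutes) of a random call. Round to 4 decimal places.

Component means — I: 10.8; II: 13.6; III: 8.7; IV: 5.4.
E[X] = 0.14·10.8 + 0.19·13.6 + 0.35·8.7 + 0.32·5.4 = 8.869.

8.8690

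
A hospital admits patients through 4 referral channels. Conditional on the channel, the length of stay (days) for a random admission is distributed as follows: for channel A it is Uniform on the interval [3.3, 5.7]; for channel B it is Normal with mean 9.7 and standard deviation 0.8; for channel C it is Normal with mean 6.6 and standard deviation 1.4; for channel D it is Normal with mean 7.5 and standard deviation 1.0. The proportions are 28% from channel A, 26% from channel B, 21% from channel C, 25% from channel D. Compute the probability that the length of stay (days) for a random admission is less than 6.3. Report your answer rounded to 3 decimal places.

Conditional on each channel, P(X < 6.3): A: 1; B: 1.06885e-05; C: 0.415162; D: 0.11507.
By total probability, P(X < 6.3) = 0.28·1 + 0.26·1.06885e-05 + 0.21·0.415162 + 0.25·0.11507 = 0.395954.

0.396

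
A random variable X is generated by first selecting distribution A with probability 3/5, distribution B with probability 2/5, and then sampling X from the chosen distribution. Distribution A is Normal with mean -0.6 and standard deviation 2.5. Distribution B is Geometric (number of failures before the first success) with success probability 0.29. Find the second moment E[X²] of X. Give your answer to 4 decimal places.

For each component E[X²] = Var + (mean)², giving A: 6.61; B: 14.4364.
Overall E[X²] = 0.6·6.61 + 0.4·14.4364 = 9.74055.

9.7406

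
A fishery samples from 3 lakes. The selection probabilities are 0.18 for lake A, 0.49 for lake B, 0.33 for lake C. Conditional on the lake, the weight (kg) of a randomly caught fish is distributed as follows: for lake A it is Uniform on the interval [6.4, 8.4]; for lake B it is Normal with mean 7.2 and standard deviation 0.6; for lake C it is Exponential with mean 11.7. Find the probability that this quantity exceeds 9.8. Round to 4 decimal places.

Conditional on each lake, P(X > 9.8): A: 0; B: 7.34342e-06; C: 0.432745.
By total probability, P(X > 9.8) = 0.18·0 + 0.49·7.34342e-06 + 0.33·0.432745 = 0.142809.

0.1428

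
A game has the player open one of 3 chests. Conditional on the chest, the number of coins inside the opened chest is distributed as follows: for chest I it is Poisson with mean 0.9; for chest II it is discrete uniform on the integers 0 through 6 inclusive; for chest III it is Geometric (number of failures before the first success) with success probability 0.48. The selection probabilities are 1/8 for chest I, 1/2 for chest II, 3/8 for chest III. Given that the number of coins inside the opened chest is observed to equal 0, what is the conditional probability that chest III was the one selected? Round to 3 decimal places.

0.596

Likelihoods P(X=0 | ·): I: 0.40657; II: 0.142857; III: 0.48.
Posterior ∝ prior × likelihood. Numerator for III: 0.375·0.48 = 0.18.
Normalizing constant: 0.125·0.40657 + 0.5·0.142857 + 0.375·0.48 = 0.30225.
P(III | observation) = 0.18 / 0.30225 = 0.595534.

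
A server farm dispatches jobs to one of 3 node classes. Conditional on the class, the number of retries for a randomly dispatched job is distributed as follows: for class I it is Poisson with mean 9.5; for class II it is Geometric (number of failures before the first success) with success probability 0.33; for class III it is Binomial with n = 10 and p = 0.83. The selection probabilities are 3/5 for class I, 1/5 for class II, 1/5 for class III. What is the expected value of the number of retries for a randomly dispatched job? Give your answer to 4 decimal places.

7.7661

Component means — I: 9.5; II: 2.0303; III: 8.3.
E[X] = 0.6·9.5 + 0.2·2.0303 + 0.2·8.3 = 7.76606.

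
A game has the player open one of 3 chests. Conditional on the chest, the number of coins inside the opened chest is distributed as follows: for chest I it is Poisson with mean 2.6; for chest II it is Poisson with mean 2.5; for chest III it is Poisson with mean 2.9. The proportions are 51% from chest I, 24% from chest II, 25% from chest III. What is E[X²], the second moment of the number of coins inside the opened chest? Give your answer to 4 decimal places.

9.7011

For each component E[X²] = Var + (mean)², giving I: 9.36; II: 8.75; III: 11.31.
Overall E[X²] = 0.51·9.36 + 0.24·8.75 + 0.25·11.31 = 9.7011.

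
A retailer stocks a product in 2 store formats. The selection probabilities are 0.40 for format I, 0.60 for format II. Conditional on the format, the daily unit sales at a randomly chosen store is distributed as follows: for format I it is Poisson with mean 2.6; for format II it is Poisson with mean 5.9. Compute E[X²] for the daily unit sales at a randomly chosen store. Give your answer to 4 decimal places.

For each component E[X²] = Var + (mean)², giving I: 9.36; II: 40.71.
Overall E[X²] = 0.4·9.36 + 0.6·40.71 = 28.17.

28.1700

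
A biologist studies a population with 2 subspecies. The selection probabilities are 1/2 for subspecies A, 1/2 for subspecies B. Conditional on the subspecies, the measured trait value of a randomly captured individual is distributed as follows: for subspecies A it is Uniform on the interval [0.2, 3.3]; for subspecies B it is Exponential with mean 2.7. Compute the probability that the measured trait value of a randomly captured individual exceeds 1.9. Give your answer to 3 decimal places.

0.473

Conditional on each subspecies, P(X > 1.9): A: 0.451613; B: 0.49475.
By total probability, P(X > 1.9) = 0.5·0.451613 + 0.5·0.49475 = 0.473181.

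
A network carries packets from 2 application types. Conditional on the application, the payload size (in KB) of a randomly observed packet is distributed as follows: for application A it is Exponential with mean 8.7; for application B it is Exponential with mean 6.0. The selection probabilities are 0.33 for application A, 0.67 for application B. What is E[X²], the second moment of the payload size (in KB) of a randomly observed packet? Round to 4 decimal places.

98.1954

For each component E[X²] = Var + (mean)², giving A: 151.38; B: 72.
Overall E[X²] = 0.33·151.38 + 0.67·72 = 98.1954.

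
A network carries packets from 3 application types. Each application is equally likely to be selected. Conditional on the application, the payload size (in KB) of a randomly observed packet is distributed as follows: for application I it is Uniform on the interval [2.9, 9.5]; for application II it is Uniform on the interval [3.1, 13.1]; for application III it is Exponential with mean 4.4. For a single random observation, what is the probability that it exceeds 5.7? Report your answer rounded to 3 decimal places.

Conditional on each application, P(X > 5.7): I: 0.575758; II: 0.74; III: 0.273773.
By total probability, P(X > 5.7) = 0.333333·0.575758 + 0.333333·0.74 + 0.333333·0.273773 = 0.529844.

0.530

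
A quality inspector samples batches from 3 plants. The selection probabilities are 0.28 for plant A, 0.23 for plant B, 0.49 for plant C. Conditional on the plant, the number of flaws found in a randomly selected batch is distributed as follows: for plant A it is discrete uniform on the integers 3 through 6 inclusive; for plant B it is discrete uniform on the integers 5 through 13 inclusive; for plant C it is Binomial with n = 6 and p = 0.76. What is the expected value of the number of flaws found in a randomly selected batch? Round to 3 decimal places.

Component means — A: 4.5; B: 9; C: 4.56.
E[X] = 0.28·4.5 + 0.23·9 + 0.49·4.56 = 5.5644.

5.564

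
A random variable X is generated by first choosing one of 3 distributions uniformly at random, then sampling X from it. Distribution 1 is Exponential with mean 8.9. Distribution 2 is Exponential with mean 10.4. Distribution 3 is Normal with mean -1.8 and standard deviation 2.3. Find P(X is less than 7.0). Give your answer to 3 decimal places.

0.678

Conditional on each component, P(X < 7.0): 1: 0.544572; 2: 0.489863; 3: 0.999935.
By total probability, P(X < 7.0) = 0.333333·0.544572 + 0.333333·0.489863 + 0.333333·0.999935 = 0.678123.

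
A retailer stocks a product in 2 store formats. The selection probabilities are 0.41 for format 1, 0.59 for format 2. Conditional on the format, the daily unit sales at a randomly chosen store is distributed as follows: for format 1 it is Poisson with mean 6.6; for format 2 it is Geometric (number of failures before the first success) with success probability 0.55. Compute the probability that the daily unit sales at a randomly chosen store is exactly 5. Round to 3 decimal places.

Conditional on each format, P(X = 5): 1: 0.141969; 2: 0.010149.
By total probability, P(X = 5) = 0.41·0.141969 + 0.59·0.010149 = 0.0641954.

0.064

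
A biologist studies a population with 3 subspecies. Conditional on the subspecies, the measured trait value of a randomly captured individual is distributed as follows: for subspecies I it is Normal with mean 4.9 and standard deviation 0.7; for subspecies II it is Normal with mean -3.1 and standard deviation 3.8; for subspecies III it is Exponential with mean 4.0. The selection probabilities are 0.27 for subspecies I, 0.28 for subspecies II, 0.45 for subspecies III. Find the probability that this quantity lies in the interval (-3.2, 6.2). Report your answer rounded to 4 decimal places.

Conditional on each subspecies, P(-3.2 < X < 6.2): I: 0.968355; II: 0.503302; III: 0.787752.
By total probability, P(-3.2 < X < 6.2) = 0.27·0.968355 + 0.28·0.503302 + 0.45·0.787752 = 0.756869.

0.7569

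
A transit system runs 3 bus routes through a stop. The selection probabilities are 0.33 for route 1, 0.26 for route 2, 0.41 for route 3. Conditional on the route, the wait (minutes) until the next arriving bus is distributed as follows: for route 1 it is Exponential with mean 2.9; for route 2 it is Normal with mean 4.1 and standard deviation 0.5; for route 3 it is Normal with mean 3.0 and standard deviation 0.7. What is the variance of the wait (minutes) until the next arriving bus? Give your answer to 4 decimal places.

Per component, 1: μ=2.9, E[X²]=16.82; 2: μ=4.1, E[X²]=17.06; 3: μ=3, E[X²]=9.49.
E[X] = 0.33·2.9 + 0.26·4.1 + 0.41·3 = 3.253.
E[X²] = 0.33·16.82 + 0.26·17.06 + 0.41·9.49 = 13.8771.
Var(X) = E[X²] − (E[X])² = 13.8771 − 10.582 = 3.29509.

3.2951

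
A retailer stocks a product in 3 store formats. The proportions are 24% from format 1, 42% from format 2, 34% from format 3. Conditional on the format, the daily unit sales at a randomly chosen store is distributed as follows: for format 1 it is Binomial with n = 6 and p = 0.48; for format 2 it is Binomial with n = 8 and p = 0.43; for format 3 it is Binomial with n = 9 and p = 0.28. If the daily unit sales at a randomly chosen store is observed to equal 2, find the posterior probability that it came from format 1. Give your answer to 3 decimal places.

0.262

Likelihoods P(X=2 | ·): 1: 0.252689; 2: 0.17756; 3: 0.283104.
Posterior ∝ prior × likelihood. Numerator for 1: 0.24·0.252689 = 0.0606455.
Normalizing constant: 0.24·0.252689 + 0.42·0.17756 + 0.34·0.283104 = 0.231476.
P(1 | observation) = 0.0606455 / 0.231476 = 0.261995.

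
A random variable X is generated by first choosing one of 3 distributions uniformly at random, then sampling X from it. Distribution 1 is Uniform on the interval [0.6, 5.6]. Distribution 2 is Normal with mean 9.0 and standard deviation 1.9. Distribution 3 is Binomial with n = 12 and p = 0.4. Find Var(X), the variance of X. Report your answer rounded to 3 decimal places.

9.007

Per component, 1: μ=3.1, E[X²]=11.6933; 2: μ=9, E[X²]=84.61; 3: μ=4.8, E[X²]=25.92.
E[X] = 0.333333·3.1 + 0.333333·9 + 0.333333·4.8 = 5.63333.
E[X²] = 0.333333·11.6933 + 0.333333·84.61 + 0.333333·25.92 = 40.7411.
Var(X) = E[X²] − (E[X])² = 40.7411 − 31.7344 = 9.00667.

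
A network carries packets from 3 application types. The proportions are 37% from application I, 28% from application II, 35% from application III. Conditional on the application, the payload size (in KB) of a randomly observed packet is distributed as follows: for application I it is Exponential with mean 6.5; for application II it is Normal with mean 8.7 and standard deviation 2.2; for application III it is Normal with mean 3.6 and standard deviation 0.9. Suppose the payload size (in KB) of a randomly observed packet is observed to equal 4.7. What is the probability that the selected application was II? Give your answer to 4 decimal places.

0.0877

Likelihoods f(4.7 | ·): I: 0.0746549; II: 0.0347252; III: 0.210033.
Posterior ∝ prior × likelihood. Numerator for II: 0.28·0.0347252 = 0.00972307.
Normalizing constant: 0.37·0.0746549 + 0.28·0.0347252 + 0.35·0.210033 = 0.110857.
P(II | observation) = 0.00972307 / 0.110857 = 0.0877083.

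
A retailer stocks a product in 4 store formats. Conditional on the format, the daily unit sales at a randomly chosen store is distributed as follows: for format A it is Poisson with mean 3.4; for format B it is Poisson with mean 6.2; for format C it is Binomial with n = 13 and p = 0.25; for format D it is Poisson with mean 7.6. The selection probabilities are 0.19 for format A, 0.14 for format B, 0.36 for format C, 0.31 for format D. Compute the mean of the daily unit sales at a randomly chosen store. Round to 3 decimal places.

5.040

Component means — A: 3.4; B: 6.2; C: 3.25; D: 7.6.
E[X] = 0.19·3.4 + 0.14·6.2 + 0.36·3.25 + 0.31·7.6 = 5.04.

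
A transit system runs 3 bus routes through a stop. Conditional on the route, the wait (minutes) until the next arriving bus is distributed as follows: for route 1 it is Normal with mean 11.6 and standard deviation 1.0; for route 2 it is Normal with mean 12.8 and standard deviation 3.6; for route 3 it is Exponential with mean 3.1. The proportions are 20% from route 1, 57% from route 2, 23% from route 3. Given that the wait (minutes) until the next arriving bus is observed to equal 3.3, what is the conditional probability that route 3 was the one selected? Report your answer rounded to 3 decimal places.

Likelihoods f(3.3 | ·): 1: 4.38164e-16; 2: 0.00340763; 3: 0.111256.
Posterior ∝ prior × likelihood. Numerator for 3: 0.23·0.111256 = 0.025589.
Normalizing constant: 0.2·4.38164e-16 + 0.57·0.00340763 + 0.23·0.111256 = 0.0275313.
P(3 | observation) = 0.025589 / 0.0275313 = 0.92945.

0.929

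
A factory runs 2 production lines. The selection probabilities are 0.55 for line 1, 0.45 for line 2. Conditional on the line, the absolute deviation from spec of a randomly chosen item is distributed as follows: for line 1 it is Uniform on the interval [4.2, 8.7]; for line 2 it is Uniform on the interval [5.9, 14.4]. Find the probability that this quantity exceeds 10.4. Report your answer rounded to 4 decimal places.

0.2118

Conditional on each line, P(X > 10.4): 1: 0; 2: 0.470588.
By total probability, P(X > 10.4) = 0.55·0 + 0.45·0.470588 = 0.211765.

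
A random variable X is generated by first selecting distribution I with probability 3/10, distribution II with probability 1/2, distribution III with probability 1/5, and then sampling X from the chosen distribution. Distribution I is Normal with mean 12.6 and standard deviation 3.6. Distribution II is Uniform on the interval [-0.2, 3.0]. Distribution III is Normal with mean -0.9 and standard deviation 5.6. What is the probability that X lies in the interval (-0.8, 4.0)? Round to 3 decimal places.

0.563

Conditional on each component, P(-0.8 < X < 4.0): I: 0.00835097; II: 1; III: 0.302089.
By total probability, P(-0.8 < X < 4.0) = 0.3·0.00835097 + 0.5·1 + 0.2·0.302089 = 0.562923.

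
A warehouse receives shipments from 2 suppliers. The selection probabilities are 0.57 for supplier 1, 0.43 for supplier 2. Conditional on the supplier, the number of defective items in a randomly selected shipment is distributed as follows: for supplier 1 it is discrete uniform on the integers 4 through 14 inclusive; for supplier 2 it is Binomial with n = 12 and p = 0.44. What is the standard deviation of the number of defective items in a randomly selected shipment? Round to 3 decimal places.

3.219

Per component, 1: μ=9, E[X²]=91; 2: μ=5.28, E[X²]=30.8352.
E[X] = 0.57·9 + 0.43·5.28 = 7.4004.
E[X²] = 0.57·91 + 0.43·30.8352 = 65.1291.
Var(X) = E[X²] − (E[X])² = 65.1291 − 54.7659 = 10.3632.
SD(X) = √10.3632 = 3.21919.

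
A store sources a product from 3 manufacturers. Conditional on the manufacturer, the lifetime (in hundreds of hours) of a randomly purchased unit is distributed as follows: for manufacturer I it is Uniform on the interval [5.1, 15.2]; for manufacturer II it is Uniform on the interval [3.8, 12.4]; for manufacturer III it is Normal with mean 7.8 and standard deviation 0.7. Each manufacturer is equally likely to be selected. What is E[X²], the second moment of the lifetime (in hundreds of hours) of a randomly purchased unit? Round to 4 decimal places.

For each component E[X²] = Var + (mean)², giving I: 111.523; II: 71.7733; III: 61.33.
Overall E[X²] = 0.333333·111.523 + 0.333333·71.7733 + 0.333333·61.33 = 81.5422.

81.5422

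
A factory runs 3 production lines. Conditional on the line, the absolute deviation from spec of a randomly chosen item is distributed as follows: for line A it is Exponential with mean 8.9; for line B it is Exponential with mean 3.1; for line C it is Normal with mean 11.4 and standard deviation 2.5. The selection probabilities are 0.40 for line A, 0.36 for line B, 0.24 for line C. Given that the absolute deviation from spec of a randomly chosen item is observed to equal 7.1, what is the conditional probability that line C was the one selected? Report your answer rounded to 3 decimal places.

0.214

Likelihoods f(7.1 | ·): A: 0.0506; B: 0.0326561; C: 0.0363548.
Posterior ∝ prior × likelihood. Numerator for C: 0.24·0.0363548 = 0.00872515.
Normalizing constant: 0.4·0.0506 + 0.36·0.0326561 + 0.24·0.0363548 = 0.0407213.
P(C | observation) = 0.00872515 / 0.0407213 = 0.214265.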